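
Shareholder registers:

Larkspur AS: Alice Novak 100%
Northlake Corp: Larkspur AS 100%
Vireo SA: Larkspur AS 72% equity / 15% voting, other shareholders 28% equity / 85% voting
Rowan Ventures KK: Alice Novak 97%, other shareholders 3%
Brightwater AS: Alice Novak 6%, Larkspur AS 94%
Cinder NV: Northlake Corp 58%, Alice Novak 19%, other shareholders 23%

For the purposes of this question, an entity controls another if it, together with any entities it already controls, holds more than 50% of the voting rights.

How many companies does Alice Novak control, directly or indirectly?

5

Alice holds 100% of Larkspur, so Alice controls Larkspur.
Larkspur holds 100% of Northlake, so Alice controls Northlake.
Alice holds 97% of Rowan, so Alice controls Rowan.
Alice and Larkspur together hold 6% + 94% = 100% of Brightwater, so Alice controls Brightwater.
Northlake and Alice together hold 58% + 19% = 77% of Cinder, so Alice controls Cinder.
No other company's threshold is met.
Alice controls 5 companies.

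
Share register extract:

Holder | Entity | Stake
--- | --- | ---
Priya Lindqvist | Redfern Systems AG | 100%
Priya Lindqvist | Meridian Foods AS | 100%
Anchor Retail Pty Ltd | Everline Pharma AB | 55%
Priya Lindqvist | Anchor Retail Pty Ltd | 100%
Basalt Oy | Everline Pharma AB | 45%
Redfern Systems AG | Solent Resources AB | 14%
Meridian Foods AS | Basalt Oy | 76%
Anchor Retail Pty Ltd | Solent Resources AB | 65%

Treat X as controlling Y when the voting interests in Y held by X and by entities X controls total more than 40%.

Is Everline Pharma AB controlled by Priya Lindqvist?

Yes

Priya holds 100% of Anchor, so Priya controls Anchor.
Priya holds 100% of Meridian, so Priya controls Meridian.
Meridian holds 76% of Basalt, so Priya controls Basalt.
Anchor and Basalt together hold 55% + 45% = 100% of Everline, so Priya controls Everline.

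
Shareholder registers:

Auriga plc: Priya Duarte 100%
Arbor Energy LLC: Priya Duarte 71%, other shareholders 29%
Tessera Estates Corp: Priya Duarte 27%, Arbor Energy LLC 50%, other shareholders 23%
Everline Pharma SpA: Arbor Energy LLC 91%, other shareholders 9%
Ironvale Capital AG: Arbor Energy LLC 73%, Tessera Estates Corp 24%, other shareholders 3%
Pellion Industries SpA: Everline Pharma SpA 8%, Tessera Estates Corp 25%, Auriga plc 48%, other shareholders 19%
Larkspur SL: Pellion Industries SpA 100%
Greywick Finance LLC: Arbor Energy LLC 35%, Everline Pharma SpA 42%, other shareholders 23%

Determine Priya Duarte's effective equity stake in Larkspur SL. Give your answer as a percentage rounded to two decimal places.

68.79%

Priya reaches Larkspur along 4 paths.
Via Arbor → Everline → Pellion: 71% × 91% × 8% × 100% = 5.1688%.
Via Tessera → Pellion: 27% × 25% × 100% = 6.75%.
Via Arbor → Tessera → Pellion: 71% × 50% × 25% × 100% = 8.875%.
Via Auriga → Pellion: 100% × 48% × 100% = 48%.
Total: 5.1688% + 6.75% + 8.875% + 48% = 68.7938%.
Rounded: 68.79%.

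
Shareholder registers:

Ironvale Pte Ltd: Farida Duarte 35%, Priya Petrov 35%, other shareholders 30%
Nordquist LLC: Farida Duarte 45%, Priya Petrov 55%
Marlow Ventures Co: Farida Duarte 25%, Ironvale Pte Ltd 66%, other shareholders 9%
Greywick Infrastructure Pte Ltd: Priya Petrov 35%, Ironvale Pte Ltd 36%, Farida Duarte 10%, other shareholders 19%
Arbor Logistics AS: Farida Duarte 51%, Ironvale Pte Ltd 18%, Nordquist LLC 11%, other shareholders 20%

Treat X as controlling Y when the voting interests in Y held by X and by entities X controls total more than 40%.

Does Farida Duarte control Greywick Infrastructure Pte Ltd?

No

Farida holds 45% of Nordquist, so Farida controls Nordquist.
Farida and Nordquist together hold 51% + 11% = 62% of Arbor, so Farida controls Arbor.
In Greywick, Farida's side holds only 10%, not > 40%.
So Farida does not control Greywick.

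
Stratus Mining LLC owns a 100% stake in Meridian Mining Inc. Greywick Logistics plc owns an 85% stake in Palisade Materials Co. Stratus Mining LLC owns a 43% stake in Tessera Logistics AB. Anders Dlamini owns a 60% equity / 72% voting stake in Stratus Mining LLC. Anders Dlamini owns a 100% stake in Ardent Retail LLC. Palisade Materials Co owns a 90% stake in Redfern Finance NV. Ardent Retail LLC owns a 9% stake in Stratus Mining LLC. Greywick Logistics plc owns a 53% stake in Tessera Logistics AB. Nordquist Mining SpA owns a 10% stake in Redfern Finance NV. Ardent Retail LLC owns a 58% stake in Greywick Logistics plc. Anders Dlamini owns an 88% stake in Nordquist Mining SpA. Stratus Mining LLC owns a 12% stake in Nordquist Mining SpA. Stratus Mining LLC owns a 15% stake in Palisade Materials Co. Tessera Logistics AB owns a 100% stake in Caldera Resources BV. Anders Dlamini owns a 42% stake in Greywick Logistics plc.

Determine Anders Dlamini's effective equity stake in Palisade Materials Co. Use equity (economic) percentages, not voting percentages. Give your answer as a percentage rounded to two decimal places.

Anders reaches Palisade along 4 paths.
Via Greywick: 42% × 85% = 35.7%.
Via Ardent → Greywick: 100% × 58% × 85% = 49.3%.
Via Ardent → Stratus: 100% × 9% × 15% = 1.35%.
Via Stratus: 60% × 15% = 9%.
Total: 35.7% + 49.3% + 1.35% + 9% = 95.35%.

95.35%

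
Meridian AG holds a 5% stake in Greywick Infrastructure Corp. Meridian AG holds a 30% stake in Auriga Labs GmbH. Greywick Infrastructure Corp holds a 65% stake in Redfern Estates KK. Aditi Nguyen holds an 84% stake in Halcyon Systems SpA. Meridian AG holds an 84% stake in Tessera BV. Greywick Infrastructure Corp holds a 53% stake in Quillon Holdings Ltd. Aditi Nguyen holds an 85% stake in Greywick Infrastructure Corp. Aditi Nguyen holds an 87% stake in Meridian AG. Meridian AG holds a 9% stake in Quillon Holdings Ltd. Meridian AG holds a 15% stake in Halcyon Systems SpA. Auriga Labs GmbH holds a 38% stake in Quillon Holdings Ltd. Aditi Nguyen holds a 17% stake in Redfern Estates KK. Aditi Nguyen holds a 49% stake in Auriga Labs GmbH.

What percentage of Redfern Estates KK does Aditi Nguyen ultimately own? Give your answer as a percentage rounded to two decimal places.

Aditi reaches Redfern along 3 paths.
Direct stake: 17% = 17%.
Via Meridian → Greywick: 87% × 5% × 65% = 2.8275%.
Via Greywick: 85% × 65% = 55.25%.
Total: 17% + 2.8275% + 55.25% = 75.0775%.
Rounded: 75.08%.

75.08%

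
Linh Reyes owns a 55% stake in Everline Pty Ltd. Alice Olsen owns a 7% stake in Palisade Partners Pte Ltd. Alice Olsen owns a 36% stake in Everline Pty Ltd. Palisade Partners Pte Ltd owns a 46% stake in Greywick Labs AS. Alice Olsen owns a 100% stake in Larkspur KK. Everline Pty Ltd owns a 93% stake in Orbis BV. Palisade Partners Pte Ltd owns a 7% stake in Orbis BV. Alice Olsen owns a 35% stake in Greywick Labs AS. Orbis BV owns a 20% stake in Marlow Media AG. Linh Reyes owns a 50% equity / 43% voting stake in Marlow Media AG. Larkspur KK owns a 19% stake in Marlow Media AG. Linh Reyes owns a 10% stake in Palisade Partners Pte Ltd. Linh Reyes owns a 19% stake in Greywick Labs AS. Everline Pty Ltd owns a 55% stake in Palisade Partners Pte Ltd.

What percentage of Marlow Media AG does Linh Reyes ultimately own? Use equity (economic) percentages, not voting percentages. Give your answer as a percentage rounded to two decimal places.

Linh reaches Marlow along 4 paths.
Direct stake: 50% = 50%.
Via Everline → Orbis: 55% × 93% × 20% = 10.23%.
Via Everline → Palisade → Orbis: 55% × 55% × 7% × 20% = 0.4235%.
Via Palisade → Orbis: 10% × 7% × 20% = 0.14%.
Total: 50% + 10.23% + 0.4235% + 0.14% = 60.7935%.
Rounded: 60.79%.

60.79%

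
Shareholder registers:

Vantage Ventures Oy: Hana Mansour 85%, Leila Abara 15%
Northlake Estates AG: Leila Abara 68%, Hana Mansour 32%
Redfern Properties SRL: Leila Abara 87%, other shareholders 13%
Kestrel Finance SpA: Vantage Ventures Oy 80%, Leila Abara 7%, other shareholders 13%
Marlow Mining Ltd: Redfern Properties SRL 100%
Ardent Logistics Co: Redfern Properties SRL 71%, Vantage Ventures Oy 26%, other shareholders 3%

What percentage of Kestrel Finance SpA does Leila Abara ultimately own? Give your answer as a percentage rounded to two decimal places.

19.00%

Leila reaches Kestrel along 2 paths.
Via Vantage: 15% × 80% = 12%.
Direct stake: 7% = 7%.
Total: 12% + 7% = 19%.
Rounded: 19.00%.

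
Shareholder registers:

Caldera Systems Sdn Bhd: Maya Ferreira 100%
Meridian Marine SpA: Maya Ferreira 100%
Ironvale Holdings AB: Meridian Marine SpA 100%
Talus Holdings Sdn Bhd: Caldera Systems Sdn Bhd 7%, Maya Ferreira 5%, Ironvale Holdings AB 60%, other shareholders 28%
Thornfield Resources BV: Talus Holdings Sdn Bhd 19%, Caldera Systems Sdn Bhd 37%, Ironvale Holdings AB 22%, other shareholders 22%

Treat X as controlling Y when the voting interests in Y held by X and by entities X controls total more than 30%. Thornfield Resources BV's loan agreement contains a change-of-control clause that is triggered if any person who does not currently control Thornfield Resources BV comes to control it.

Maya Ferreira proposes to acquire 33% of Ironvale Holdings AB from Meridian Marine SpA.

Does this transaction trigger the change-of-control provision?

No

The purchase adds only to Maya's holdings (Meridian's stake shrinks), so Maya is the only person who could newly come to control Thornfield.
Maya holds 100% of Caldera, so Maya controls Caldera.
Maya holds 100% of Meridian, so Maya controls Meridian.
Meridian holds 100% of Ironvale, so Maya controls Ironvale.
Caldera and Maya and Ironvale together hold 7% + 5% + 60% = 72% of Talus, so Maya controls Talus.
Talus and Caldera and Ironvale together hold 19% + 37% + 22% = 78% of Thornfield, so Maya controls Thornfield.
So Maya already controls Thornfield before the transaction.
After the purchase, Maya holds 33% of Ironvale directly, and Meridian's stake falls to 67%.
Maya controlled Thornfield already, so this is not a new person acquiring control; every other person's position is unchanged or reduced.
No new person acquires control, so the clause is not triggered.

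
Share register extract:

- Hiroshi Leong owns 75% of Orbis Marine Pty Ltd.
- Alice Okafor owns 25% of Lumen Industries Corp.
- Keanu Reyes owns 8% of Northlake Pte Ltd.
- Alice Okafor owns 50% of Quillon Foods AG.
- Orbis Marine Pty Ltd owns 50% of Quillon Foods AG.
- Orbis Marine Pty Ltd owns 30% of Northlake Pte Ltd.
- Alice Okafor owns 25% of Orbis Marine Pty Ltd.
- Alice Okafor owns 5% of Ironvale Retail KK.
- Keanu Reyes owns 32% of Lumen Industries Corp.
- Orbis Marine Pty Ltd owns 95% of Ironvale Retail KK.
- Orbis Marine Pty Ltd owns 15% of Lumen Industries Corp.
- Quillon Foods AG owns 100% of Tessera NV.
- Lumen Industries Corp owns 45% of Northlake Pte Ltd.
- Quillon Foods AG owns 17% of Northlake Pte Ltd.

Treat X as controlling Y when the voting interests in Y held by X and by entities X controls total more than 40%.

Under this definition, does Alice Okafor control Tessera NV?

Yes

Alice holds 50% of Quillon, so Alice controls Quillon.
Quillon holds 100% of Tessera, so Alice controls Tessera.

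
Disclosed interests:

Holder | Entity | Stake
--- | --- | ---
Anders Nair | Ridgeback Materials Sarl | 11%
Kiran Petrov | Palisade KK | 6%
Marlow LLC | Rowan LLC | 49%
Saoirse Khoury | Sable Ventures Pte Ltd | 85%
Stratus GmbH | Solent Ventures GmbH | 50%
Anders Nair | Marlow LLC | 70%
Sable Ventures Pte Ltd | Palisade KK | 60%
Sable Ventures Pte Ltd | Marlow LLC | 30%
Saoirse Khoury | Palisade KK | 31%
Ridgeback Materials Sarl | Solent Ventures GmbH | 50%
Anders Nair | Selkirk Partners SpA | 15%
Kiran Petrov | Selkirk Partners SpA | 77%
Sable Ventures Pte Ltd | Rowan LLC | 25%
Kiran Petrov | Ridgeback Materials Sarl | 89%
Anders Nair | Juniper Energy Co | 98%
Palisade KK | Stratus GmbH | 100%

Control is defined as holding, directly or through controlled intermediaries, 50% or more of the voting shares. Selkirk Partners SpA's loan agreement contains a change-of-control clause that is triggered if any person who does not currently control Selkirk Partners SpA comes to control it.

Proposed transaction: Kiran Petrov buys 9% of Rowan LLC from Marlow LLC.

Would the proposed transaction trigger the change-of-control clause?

No

The purchase adds only to Kiran's holdings (Marlow's stake shrinks), so Kiran is the only person who could newly come to control Selkirk.
Kiran holds 77% of Selkirk, so Kiran controls Selkirk.
So Kiran already controls Selkirk before the transaction.
After the purchase, Kiran holds 9% of Rowan directly, and Marlow's stake falls to 40%.
Kiran controlled Selkirk already, so this is not a new person acquiring control; every other person's position is unchanged or reduced.
No new person acquires control, so the clause is not triggered.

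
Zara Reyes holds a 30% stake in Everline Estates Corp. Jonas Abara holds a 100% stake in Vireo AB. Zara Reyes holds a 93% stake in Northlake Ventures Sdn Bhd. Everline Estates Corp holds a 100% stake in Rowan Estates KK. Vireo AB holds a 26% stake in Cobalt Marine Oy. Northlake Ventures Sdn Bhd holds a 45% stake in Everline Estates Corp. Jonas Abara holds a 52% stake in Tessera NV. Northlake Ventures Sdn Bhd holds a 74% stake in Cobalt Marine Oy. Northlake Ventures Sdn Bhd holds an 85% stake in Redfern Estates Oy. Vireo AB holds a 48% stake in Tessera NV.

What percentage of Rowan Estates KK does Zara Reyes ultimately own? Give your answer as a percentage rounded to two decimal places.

Zara reaches Rowan along 2 paths.
Via Northlake → Everline: 93% × 45% × 100% = 41.85%.
Via Everline: 30% × 100% = 30%.
Total: 41.85% + 30% = 71.85%.

71.85%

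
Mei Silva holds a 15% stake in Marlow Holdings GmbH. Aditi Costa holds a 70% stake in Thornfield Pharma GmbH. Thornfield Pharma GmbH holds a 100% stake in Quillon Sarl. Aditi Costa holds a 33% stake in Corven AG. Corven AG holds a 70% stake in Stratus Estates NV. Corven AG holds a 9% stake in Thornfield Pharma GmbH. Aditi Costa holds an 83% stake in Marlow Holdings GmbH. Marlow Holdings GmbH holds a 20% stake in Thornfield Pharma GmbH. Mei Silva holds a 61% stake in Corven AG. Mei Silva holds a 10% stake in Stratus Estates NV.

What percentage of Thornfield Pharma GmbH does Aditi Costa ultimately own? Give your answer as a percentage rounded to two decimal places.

89.57%

Aditi reaches Thornfield along 3 paths.
Via Corven: 33% × 9% = 2.97%.
Direct stake: 70% = 70%.
Via Marlow: 83% × 20% = 16.6%.
Total: 2.97% + 70% + 16.6% = 89.57%.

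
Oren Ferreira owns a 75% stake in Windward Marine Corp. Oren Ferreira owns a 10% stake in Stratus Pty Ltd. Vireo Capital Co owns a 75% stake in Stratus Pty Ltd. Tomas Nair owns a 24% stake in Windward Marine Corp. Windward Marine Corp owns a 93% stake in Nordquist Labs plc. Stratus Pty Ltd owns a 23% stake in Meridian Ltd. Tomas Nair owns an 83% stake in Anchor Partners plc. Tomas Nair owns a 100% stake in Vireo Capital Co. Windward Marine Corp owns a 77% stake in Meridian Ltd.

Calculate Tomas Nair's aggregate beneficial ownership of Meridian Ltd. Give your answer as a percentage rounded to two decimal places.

Tomas reaches Meridian along 2 paths.
Via Vireo → Stratus: 100% × 75% × 23% = 17.25%.
Via Windward: 24% × 77% = 18.48%.
Total: 17.25% + 18.48% = 35.73%.

35.73%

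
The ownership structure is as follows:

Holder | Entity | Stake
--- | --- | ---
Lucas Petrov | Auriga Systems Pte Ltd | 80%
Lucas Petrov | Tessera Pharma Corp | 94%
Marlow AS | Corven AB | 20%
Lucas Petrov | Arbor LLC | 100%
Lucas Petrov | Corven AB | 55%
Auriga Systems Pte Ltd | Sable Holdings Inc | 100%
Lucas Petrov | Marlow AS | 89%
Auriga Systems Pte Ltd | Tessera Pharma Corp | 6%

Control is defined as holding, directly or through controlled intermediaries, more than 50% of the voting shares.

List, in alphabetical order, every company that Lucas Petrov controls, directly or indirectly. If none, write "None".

Arbor LLC, Auriga Systems Pte Ltd, Corven AB, Marlow AS, Sable Holdings Inc, Tessera Pharma Corp

Lucas holds 100% of Arbor, so Lucas controls Arbor.
Lucas holds 80% of Auriga, so Lucas controls Auriga.
Lucas holds 89% of Marlow, so Lucas controls Marlow.
Lucas and Auriga together hold 94% + 6% = 100% of Tessera, so Lucas controls Tessera.
Marlow and Lucas together hold 20% + 55% = 75% of Corven, so Lucas controls Corven.
Auriga holds 100% of Sable, so Lucas controls Sable.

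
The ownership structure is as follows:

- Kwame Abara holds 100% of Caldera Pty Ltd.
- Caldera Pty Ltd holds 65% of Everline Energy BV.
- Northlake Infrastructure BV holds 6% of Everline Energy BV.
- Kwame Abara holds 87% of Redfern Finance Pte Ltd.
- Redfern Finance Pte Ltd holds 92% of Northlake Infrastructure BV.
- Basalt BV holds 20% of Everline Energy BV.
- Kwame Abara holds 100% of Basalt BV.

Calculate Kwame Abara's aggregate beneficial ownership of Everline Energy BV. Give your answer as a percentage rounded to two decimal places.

89.80%

Kwame reaches Everline along 3 paths.
Via Basalt: 100% × 20% = 20%.
Via Caldera: 100% × 65% = 65%.
Via Redfern → Northlake: 87% × 92% × 6% = 4.8024%.
Total: 20% + 65% + 4.8024% = 89.8024%.
Rounded: 89.80%.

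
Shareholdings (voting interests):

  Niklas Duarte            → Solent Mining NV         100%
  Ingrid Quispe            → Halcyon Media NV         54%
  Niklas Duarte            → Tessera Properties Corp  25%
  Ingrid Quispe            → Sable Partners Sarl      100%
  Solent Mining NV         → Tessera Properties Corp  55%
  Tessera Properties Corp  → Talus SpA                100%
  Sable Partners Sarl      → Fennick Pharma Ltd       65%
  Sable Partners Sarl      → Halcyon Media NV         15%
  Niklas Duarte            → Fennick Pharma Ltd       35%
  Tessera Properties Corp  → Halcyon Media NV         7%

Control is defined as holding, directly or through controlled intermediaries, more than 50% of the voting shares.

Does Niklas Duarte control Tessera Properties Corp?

Niklas holds 100% of Solent, so Niklas controls Solent.
Solent and Niklas together hold 55% + 25% = 80% of Tessera, so Niklas controls Tessera.

Yes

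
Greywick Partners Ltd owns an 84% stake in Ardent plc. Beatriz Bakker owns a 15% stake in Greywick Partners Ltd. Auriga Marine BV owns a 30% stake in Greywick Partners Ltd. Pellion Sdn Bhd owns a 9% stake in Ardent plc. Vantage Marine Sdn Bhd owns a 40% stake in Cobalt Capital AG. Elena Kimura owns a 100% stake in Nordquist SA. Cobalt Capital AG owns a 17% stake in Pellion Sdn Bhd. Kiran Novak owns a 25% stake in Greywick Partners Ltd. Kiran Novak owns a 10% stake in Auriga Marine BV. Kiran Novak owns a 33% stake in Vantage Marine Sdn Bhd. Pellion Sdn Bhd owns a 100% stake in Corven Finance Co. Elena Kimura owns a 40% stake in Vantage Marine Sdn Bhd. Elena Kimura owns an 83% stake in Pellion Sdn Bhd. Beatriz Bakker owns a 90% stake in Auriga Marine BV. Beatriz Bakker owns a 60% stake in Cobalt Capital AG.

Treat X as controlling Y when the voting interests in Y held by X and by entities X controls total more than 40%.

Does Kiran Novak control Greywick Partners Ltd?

Kiran's largest direct stake is 33% in Vantage, which does not meet the threshold, so Kiran controls no company.
In Greywick, Kiran's side holds only 25%, not > 40%.
So Kiran does not control Greywick.

No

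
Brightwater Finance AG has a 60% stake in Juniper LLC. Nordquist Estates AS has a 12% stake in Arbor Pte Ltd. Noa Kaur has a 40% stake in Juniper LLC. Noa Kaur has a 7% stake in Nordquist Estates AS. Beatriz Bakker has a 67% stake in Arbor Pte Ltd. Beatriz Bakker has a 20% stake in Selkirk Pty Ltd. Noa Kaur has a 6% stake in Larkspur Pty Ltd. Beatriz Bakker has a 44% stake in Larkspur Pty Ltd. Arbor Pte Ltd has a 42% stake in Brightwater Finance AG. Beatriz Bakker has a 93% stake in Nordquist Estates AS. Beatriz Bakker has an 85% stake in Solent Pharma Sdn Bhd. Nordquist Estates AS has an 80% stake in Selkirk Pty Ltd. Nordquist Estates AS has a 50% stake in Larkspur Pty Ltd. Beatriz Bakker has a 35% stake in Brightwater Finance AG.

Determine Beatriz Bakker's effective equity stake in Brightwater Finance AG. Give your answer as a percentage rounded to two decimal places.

67.83%

Beatriz reaches Brightwater along 3 paths.
Via Nordquist → Arbor: 93% × 12% × 42% = 4.6872%.
Via Arbor: 67% × 42% = 28.14%.
Direct stake: 35% = 35%.
Total: 4.6872% + 28.14% + 35% = 67.8272%.
Rounded: 67.83%.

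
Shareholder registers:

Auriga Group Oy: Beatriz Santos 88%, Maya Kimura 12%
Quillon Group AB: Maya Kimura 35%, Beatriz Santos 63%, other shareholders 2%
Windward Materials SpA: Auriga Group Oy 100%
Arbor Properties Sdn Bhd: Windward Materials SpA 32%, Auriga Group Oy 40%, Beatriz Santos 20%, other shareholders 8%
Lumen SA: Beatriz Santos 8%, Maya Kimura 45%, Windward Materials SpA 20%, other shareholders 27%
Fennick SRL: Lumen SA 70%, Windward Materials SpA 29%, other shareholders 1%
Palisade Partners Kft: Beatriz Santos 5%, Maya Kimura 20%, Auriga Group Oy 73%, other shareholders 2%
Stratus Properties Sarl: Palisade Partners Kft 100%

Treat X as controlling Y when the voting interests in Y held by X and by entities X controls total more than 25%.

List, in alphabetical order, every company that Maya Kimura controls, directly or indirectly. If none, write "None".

Maya holds 35% of Quillon, so Maya controls Quillon.
Maya holds 45% of Lumen, so Maya controls Lumen.
Lumen holds 70% of Fennick, so Maya controls Fennick.
No other company's threshold is met.

Fennick SRL, Lumen SA, Quillon Group AB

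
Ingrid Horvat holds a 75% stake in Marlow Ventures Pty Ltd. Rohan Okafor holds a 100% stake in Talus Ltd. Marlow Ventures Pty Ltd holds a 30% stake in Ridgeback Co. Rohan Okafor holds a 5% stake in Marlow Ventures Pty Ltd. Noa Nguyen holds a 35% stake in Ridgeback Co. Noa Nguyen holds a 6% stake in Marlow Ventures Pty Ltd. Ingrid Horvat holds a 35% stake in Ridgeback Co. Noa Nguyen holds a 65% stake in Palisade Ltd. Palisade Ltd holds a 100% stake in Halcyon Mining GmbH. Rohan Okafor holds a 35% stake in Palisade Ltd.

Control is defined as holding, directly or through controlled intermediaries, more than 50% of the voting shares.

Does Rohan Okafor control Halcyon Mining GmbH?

No

Rohan holds 100% of Talus, so Rohan controls Talus.
Neither Rohan nor any entity Rohan controls holds any voting interest in Halcyon.
So Rohan does not control Halcyon.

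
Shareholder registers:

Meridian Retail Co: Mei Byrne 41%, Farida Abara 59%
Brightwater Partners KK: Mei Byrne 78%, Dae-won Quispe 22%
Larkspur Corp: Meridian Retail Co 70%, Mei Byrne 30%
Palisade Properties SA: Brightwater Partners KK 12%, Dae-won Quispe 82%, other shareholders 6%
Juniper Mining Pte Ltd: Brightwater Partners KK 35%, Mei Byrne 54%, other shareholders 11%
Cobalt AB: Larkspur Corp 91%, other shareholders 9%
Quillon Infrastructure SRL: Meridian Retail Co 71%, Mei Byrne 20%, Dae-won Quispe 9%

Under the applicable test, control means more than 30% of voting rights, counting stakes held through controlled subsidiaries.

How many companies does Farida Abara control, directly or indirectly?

4

Farida holds 59% of Meridian, so Farida controls Meridian.
Meridian holds 70% of Larkspur, so Farida controls Larkspur.
Larkspur holds 91% of Cobalt, so Farida controls Cobalt.
Meridian holds 71% of Quillon, so Farida controls Quillon.
No other company's threshold is met.
Farida controls 4 companies.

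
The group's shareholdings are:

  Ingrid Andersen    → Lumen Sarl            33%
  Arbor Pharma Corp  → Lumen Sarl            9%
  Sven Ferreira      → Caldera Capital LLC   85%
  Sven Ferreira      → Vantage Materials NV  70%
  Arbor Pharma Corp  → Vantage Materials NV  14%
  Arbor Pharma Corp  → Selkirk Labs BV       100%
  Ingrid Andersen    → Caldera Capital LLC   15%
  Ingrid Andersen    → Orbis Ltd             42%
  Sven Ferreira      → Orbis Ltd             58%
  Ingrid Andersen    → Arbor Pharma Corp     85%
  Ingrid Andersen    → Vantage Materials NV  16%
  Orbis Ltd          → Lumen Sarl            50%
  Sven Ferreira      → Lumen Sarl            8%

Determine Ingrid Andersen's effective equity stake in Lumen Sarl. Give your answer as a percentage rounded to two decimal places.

61.65%

Ingrid reaches Lumen along 3 paths.
Via Arbor: 85% × 9% = 7.65%.
Via Orbis: 42% × 50% = 21%.
Direct stake: 33% = 33%.
Total: 7.65% + 21% + 33% = 61.65%.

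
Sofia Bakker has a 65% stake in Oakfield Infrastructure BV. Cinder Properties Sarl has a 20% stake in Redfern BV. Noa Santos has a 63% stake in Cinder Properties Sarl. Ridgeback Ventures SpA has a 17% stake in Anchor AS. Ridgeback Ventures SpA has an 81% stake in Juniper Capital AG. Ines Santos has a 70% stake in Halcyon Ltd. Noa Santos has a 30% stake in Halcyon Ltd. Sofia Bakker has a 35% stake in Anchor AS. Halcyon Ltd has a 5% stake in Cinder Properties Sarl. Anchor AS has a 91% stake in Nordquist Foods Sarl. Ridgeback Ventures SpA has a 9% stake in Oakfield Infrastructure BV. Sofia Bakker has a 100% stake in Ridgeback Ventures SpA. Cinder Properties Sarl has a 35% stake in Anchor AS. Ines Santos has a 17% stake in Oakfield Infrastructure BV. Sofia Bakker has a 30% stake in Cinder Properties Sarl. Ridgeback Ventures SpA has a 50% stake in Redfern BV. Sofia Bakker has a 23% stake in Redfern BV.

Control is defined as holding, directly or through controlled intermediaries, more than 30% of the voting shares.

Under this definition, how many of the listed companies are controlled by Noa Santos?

Noa holds 63% of Cinder, so Noa controls Cinder.
Cinder holds 35% of Anchor, so Noa controls Anchor.
Anchor holds 91% of Nordquist, so Noa controls Nordquist.
No other company's threshold is met.
Noa controls 3 companies.

3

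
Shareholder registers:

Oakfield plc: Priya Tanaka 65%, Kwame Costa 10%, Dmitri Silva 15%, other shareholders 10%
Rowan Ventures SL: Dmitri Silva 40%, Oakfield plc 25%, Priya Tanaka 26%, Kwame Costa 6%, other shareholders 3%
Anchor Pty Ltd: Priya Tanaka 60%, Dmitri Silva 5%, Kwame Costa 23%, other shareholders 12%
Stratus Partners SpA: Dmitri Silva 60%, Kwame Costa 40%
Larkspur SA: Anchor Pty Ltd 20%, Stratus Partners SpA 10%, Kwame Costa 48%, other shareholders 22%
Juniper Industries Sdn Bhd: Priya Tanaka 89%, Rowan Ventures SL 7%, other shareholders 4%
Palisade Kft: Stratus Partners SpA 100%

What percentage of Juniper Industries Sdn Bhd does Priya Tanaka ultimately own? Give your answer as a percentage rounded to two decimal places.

Priya reaches Juniper along 3 paths.
Direct stake: 89% = 89%.
Via Oakfield → Rowan: 65% × 25% × 7% = 1.1375%.
Via Rowan: 26% × 7% = 1.82%.
Total: 89% + 1.1375% + 1.82% = 91.9575%.
Rounded: 91.96%.

91.96%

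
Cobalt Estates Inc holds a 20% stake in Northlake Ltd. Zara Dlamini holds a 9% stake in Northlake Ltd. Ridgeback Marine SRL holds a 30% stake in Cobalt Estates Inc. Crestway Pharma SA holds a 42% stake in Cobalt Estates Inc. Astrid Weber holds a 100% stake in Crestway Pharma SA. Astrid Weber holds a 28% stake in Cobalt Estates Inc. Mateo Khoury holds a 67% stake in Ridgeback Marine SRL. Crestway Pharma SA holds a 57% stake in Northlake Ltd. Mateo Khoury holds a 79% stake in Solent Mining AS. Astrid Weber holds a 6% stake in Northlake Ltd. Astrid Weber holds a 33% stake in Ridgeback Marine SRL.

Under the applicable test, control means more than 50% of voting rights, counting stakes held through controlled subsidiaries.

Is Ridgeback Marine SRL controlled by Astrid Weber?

Astrid holds 100% of Crestway, so Astrid controls Crestway.
Crestway and Astrid together hold 42% + 28% = 70% of Cobalt, so Astrid controls Cobalt.
Cobalt and Crestway and Astrid together hold 20% + 57% + 6% = 83% of Northlake, so Astrid controls Northlake.
In Ridgeback, Astrid's side holds only 33%, not > 50%.
So Astrid does not control Ridgeback.

No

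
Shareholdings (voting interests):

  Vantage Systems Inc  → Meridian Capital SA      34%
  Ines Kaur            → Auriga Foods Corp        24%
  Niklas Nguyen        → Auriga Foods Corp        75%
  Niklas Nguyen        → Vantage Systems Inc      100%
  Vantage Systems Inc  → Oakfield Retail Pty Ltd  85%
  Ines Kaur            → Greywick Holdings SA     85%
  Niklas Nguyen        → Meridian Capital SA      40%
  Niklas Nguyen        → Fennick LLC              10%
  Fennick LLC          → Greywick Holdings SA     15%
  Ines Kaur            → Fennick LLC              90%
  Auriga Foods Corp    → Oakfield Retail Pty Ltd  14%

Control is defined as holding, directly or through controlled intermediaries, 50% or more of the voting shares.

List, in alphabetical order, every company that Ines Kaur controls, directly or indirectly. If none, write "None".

Fennick LLC, Greywick Holdings SA

Ines holds 90% of Fennick, so Ines controls Fennick.
Ines and Fennick together hold 85% + 15% = 100% of Greywick, so Ines controls Greywick.
No other company's threshold is met.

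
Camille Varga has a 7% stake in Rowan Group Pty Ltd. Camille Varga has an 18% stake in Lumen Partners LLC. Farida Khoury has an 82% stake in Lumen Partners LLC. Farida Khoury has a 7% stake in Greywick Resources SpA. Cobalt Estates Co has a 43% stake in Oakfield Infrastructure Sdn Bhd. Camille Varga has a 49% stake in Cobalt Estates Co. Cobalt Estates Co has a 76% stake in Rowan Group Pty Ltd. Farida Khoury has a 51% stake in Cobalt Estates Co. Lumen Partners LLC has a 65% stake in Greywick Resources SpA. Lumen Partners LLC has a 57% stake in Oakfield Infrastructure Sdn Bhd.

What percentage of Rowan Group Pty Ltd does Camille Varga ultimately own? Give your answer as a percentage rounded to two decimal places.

Camille reaches Rowan along 2 paths.
Via Cobalt: 49% × 76% = 37.24%.
Direct stake: 7% = 7%.
Total: 37.24% + 7% = 44.24%.

44.24%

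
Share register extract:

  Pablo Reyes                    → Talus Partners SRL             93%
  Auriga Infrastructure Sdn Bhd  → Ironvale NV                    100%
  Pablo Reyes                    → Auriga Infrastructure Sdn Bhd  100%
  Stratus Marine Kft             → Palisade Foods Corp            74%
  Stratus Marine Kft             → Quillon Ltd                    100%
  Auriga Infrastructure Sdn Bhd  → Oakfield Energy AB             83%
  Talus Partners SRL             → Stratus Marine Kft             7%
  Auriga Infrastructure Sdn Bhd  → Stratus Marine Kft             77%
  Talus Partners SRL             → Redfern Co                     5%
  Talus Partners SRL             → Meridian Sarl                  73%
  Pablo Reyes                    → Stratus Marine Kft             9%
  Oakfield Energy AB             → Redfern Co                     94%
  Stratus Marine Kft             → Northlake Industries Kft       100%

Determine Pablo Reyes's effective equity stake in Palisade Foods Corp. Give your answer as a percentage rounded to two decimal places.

Pablo reaches Palisade along 3 paths.
Via Stratus: 9% × 74% = 6.66%.
Via Auriga → Stratus: 100% × 77% × 74% = 56.98%.
Via Talus → Stratus: 93% × 7% × 74% = 4.8174%.
Total: 6.66% + 56.98% + 4.8174% = 68.4574%.
Rounded: 68.46%.

68.46%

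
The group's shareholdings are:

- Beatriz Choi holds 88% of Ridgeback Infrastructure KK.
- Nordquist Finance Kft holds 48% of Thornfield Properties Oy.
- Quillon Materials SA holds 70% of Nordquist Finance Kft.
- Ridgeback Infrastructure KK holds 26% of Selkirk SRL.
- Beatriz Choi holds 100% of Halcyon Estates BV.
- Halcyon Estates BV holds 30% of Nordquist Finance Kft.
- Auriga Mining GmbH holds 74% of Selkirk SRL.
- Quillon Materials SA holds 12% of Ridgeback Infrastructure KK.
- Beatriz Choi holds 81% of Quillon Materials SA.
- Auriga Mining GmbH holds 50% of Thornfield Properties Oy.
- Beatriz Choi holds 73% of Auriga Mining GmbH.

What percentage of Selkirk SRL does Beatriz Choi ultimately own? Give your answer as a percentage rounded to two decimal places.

Beatriz reaches Selkirk along 3 paths.
Via Quillon → Ridgeback: 81% × 12% × 26% = 2.5272%.
Via Ridgeback: 88% × 26% = 22.88%.
Via Auriga: 73% × 74% = 54.02%.
Total: 2.5272% + 22.88% + 54.02% = 79.4272%.
Rounded: 79.43%.

79.43%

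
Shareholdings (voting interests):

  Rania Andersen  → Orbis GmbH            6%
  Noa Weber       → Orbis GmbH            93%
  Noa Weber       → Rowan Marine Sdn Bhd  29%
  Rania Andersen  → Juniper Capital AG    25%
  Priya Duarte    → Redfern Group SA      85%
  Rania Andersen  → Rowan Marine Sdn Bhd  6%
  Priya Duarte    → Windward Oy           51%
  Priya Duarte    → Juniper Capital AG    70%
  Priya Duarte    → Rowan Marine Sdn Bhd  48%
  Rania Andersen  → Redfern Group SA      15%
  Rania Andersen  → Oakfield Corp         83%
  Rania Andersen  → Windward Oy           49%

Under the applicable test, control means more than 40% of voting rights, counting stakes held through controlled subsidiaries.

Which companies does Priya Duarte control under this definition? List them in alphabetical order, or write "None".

Juniper Capital AG, Redfern Group SA, Rowan Marine Sdn Bhd, Windward Oy

Priya holds 48% of Rowan, so Priya controls Rowan.
Priya holds 70% of Juniper, so Priya controls Juniper.
Priya holds 85% of Redfern, so Priya controls Redfern.
Priya holds 51% of Windward, so Priya controls Windward.
No other company's threshold is met.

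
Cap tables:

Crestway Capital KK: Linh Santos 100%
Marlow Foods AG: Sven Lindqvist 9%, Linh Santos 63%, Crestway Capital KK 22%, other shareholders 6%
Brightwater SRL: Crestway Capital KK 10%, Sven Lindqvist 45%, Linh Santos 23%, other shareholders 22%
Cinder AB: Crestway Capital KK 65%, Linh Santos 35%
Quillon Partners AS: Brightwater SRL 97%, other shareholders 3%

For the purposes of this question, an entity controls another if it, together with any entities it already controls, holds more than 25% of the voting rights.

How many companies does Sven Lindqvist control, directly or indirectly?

2

Sven holds 45% of Brightwater, so Sven controls Brightwater.
Brightwater holds 97% of Quillon, so Sven controls Quillon.
No other company's threshold is met.
Sven controls 2 companies.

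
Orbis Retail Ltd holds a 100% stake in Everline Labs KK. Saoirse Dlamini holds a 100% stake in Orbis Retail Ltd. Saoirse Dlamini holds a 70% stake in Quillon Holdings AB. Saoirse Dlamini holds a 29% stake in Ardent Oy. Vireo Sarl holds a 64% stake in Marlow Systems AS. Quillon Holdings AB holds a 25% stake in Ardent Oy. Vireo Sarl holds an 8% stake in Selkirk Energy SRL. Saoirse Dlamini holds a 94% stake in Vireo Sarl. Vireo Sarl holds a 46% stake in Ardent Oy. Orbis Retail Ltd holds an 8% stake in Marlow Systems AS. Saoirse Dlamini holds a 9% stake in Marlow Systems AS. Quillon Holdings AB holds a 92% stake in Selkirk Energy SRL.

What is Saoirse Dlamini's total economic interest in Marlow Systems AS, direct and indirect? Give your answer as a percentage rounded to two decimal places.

Saoirse reaches Marlow along 3 paths.
Via Vireo: 94% × 64% = 60.16%.
Direct stake: 9% = 9%.
Via Orbis: 100% × 8% = 8%.
Total: 60.16% + 9% + 8% = 77.16%.

77.16%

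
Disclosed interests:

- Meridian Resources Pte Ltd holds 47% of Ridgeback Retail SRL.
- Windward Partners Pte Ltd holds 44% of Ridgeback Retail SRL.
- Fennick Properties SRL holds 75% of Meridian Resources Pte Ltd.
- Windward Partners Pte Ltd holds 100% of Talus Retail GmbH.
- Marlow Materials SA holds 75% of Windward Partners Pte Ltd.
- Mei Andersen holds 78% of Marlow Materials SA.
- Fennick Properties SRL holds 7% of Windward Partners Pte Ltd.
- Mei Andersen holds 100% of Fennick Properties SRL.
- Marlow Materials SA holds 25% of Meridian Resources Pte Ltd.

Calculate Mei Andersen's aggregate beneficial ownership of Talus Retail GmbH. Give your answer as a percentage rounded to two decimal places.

65.50%

Mei reaches Talus along 2 paths.
Via Marlow → Windward: 78% × 75% × 100% = 58.5%.
Via Fennick → Windward: 100% × 7% × 100% = 7%.
Total: 58.5% + 7% = 65.5%.
Rounded: 65.50%.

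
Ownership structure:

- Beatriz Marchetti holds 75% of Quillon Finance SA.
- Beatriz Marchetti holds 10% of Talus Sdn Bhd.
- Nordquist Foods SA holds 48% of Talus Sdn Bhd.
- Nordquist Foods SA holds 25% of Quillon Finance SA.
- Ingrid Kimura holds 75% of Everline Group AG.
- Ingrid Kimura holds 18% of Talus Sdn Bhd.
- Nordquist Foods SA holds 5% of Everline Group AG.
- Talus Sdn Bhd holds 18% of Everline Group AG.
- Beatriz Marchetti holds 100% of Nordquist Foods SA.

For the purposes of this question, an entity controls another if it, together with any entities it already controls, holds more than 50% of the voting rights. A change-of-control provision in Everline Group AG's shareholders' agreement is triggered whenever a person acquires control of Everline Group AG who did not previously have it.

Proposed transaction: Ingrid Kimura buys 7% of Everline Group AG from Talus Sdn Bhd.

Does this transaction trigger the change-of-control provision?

No

The purchase adds only to Ingrid's holdings (Talus's stake shrinks), so Ingrid is the only person who could newly come to control Everline.
Ingrid holds 75% of Everline, so Ingrid controls Everline.
So Ingrid already controls Everline before the transaction.
After the purchase, Ingrid's direct stake in Everline rises to 75% + 7% = 82%, and Talus's stake falls to 11%.
Ingrid controlled Everline already, so this is not a new person acquiring control; every other person's position is unchanged or reduced.
No new person acquires control, so the clause is not triggered.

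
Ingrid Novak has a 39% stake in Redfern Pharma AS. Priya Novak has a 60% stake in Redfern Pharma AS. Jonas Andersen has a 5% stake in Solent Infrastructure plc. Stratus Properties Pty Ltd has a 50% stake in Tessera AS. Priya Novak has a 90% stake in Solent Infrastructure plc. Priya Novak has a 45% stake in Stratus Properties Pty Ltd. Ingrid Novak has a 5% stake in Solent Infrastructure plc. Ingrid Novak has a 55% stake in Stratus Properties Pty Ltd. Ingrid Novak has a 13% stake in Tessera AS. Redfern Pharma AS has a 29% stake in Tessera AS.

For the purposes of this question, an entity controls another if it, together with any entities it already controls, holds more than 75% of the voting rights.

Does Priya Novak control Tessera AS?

Priya holds 90% of Solent, so Priya controls Solent.
Neither Priya nor any entity Priya controls holds any voting interest in Tessera.
So Priya does not control Tessera.

No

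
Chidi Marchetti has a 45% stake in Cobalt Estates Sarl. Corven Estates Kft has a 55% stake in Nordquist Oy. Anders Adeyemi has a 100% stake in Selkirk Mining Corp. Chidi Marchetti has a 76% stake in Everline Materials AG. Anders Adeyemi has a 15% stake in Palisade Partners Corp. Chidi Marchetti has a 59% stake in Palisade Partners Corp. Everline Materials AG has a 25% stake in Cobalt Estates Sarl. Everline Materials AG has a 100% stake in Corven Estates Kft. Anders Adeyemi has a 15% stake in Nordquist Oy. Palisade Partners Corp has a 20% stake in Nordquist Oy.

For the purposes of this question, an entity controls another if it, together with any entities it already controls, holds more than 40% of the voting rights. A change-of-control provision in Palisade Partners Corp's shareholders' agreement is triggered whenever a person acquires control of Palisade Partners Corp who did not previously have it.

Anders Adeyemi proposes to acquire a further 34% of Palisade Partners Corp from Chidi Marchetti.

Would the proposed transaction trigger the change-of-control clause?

The purchase adds only to Anders's holdings (Chidi's stake shrinks), so Anders is the only person who could newly come to control Palisade.
Anders holds 100% of Selkirk, so Anders controls Selkirk.
In Palisade, Anders's side holds only 15%, not > 40%.
So before the transaction, Anders does not control Palisade.
After the purchase, Anders's direct stake in Palisade rises to 15% + 34% = 49%, and Chidi's stake falls to 25%.
Anders holds 49% of Palisade, so Anders controls Palisade.
Anders did not control Palisade before and does after, so the clause is triggered.

Yes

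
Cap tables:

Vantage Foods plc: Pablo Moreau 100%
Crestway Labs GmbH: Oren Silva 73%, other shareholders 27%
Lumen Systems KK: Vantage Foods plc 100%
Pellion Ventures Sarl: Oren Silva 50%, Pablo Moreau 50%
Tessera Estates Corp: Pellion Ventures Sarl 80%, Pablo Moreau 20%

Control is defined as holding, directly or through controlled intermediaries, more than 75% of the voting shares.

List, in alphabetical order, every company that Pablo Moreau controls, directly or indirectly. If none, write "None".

Pablo holds 100% of Vantage, so Pablo controls Vantage.
Vantage holds 100% of Lumen, so Pablo controls Lumen.
No other company's threshold is met.

Lumen Systems KK, Vantage Foods plc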